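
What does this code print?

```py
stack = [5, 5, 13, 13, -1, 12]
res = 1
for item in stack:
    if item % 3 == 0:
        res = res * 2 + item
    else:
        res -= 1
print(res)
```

item=5: not %3==0, res = 1-1 = 0
item=5: not %3==0, res = 0-1 = -1
item=13: not %3==0, res = (-1)-1 = -2
item=13: not %3==0, res = (-2)-1 = -3
item=-1: not %3==0, res = (-3)-1 = -4
item=12: %3==0, res = (-4)*2+12 = 4

4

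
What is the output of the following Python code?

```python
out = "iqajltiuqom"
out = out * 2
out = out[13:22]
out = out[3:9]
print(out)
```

repeat ×2 → 'iqajltiuqomiqajltiuqom'
slice [13:22] → 'ajltiuqom'
slice [3:9] → 'tiuqom'

tiuqom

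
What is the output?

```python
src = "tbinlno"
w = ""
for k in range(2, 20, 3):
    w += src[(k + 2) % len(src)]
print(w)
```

ltnoin

k=2: add src[4]='l' → 'l'
k=5: add src[0]='t' → 'lt'
k=8: add src[3]='n' → 'ltn'
k=11: add src[6]='o' → 'ltno'
k=14: add src[2]='i' → 'ltnoi'
k=17: add src[5]='n' → 'ltnoin'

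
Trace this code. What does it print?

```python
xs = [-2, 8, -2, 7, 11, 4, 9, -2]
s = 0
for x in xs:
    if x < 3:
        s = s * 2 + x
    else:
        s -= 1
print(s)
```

x=-2: <3, s = 0*2+(-2) = -2
x=8: not <3, s = (-2)-1 = -3
x=-2: <3, s = (-3)*2+(-2) = -8
x=7: not <3, s = (-8)-1 = -9
x=11: not <3, s = (-9)-1 = -10
x=4: not <3, s = (-10)-1 = -11
x=9: not <3, s = (-11)-1 = -12
x=-2: <3, s = (-12)*2+(-2) = -26

-26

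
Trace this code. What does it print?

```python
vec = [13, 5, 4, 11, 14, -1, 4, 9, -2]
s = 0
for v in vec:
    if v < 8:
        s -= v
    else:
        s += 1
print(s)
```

v=13: not <8, s = 0+1 = 1
v=5: <8, s = 1-5 = -4
v=4: <8, s = (-4)-4 = -8
v=11: not <8, s = (-8)+1 = -7
v=14: not <8, s = (-7)+1 = -6
v=-1: <8, s = (-6)-(-1) = -5
v=4: <8, s = (-5)-4 = -9
v=9: not <8, s = (-9)+1 = -8
v=-2: <8, s = (-8)-(-2) = -6

-6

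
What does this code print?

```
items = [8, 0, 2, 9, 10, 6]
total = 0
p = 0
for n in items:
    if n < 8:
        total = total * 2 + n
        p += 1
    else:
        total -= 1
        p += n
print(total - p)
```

-32

n=8: not <8, total = 0-1 = -1; p=8
n=0: <8, total = (-1)*2+0 = -2; p=9
n=2: <8, total = (-2)*2+2 = -2; p=10
n=9: not <8, total = (-2)-1 = -3; p=19
n=10: not <8, total = (-3)-1 = -4; p=29
n=6: <8, total = (-4)*2+6 = -2; p=30
total-p = (-2)-30 = -32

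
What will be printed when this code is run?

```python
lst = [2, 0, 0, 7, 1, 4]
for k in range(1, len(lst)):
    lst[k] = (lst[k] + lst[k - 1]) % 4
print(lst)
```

k=1: lst[1] = (0+2)%4 = 2 → [2, 2, 0, 7, 1, 4]
k=2: lst[2] = (0+2)%4 = 2 → [2, 2, 2, 7, 1, 4]
k=3: lst[3] = (7+2)%4 = 1 → [2, 2, 2, 1, 1, 4]
k=4: lst[4] = (1+1)%4 = 2 → [2, 2, 2, 1, 2, 4]
k=5: lst[5] = (4+2)%4 = 2 → [2, 2, 2, 1, 2, 2]

[2, 2, 2, 1, 2, 2]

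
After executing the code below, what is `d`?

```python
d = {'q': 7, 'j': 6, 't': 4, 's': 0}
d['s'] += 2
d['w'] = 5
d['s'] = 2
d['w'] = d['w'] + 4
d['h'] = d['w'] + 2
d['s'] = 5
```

d['s'] = 0+2 = 2 → {'q': 7, 'j': 6, 't': 4, 's': 2}
d['w'] = 5 → {'q': 7, 'j': 6, 't': 4, 's': 2, 'w': 5}
d['s'] = 2 → {'q': 7, 'j': 6, 't': 4, 's': 2, 'w': 5}
d['w'] = d['w']+4 = 9 → {'q': 7, 'j': 6, 't': 4, 's': 2, 'w': 9}
d['h'] = d['w']+2 = 11 → {'q': 7, 'j': 6, 't': 4, 's': 2, 'w': 9, 'h': 11}
d['s'] = 5 → {'q': 7, 'j': 6, 't': 4, 's': 5, 'w': 9, 'h': 11}

{'q': 7, 'j': 6, 't': 4, 's': 5, 'w': 9, 'h': 11}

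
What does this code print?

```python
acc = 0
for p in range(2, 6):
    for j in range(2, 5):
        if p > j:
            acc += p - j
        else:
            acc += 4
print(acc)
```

34

p=2,j=2: not 2>2, acc = 0+4 = 4
p=2,j=3: not 2>3, acc = 4+4 = 8
p=2,j=4: not 2>4, acc = 8+4 = 12
p=3,j=2: 3>2, acc = 12+1 = 13
p=3,j=3: not 3>3, acc = 13+4 = 17
p=3,j=4: not 3>4, acc = 17+4 = 21
p=4,j=2: 4>2, acc = 21+2 = 23
p=4,j=3: 4>3, acc = 23+1 = 24
p=4,j=4: not 4>4, acc = 24+4 = 28
p=5,j=2: 5>2, acc = 28+3 = 31
p=5,j=3: 5>3, acc = 31+2 = 33
p=5,j=4: 5>4, acc = 33+1 = 34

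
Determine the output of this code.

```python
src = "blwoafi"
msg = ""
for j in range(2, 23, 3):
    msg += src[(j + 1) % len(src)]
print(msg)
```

j=2: add src[3]='o' → 'o'
j=5: add src[6]='i' → 'oi'
j=8: add src[2]='w' → 'oiw'
j=11: add src[5]='f' → 'oiwf'
j=14: add src[1]='l' → 'oiwfl'
j=17: add src[4]='a' → 'oiwfla'
j=20: add src[0]='b' → 'oiwflab'

oiwflab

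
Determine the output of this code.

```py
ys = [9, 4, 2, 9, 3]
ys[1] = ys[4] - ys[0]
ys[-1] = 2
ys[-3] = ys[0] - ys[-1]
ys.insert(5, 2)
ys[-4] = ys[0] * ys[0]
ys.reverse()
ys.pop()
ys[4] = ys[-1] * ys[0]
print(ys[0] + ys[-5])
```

4

ys[1] = ys[4]-ys[0] = 3-9 = -6 → [9, -6, 2, 9, 3]
ys[-1] = 2 → [9, -6, 2, 9, 2]
ys[-3] = ys[0]-ys[-1] = 9-2 = 7 → [9, -6, 7, 9, 2]
insert 2 at 5 → [9, -6, 7, 9, 2, 2]
ys[-4] = ys[0]*ys[0] = 9*9 = 81 → [9, -6, 81, 9, 2, 2]
reverse → [2, 2, 9, 81, -6, 9]
pop() removes 9 → [2, 2, 9, 81, -6]
ys[4] = ys[-1]*ys[0] = (-6)*2 = -12 → [2, 2, 9, 81, -12]
ys[0]+ys[-5] = 2+2 = 4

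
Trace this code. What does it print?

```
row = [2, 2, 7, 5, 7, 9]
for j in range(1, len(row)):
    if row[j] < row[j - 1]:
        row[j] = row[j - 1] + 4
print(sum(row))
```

j=1: 2>=2, unchanged → [2, 2, 7, 5, 7, 9]
j=2: 7>=2, unchanged → [2, 2, 7, 5, 7, 9]
j=3: 5<7, row[3] = 7+4 = 11 → [2, 2, 7, 11, 7, 9]
j=4: 7<11, row[4] = 11+4 = 15 → [2, 2, 7, 11, 15, 9]
j=5: 9<15, row[5] = 15+4 = 19 → [2, 2, 7, 11, 15, 19]
sum = 56

56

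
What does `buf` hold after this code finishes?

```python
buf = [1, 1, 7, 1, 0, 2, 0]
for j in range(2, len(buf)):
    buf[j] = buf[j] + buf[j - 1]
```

[1, 1, 8, 9, 9, 11, 11]

j=2: buf[2] = 7+1 = 8 → [1, 1, 8, 1, 0, 2, 0]
j=3: buf[3] = 1+8 = 9 → [1, 1, 8, 9, 0, 2, 0]
j=4: buf[4] = 0+9 = 9 → [1, 1, 8, 9, 9, 2, 0]
j=5: buf[5] = 2+9 = 11 → [1, 1, 8, 9, 9, 11, 0]
j=6: buf[6] = 0+11 = 11 → [1, 1, 8, 9, 9, 11, 11]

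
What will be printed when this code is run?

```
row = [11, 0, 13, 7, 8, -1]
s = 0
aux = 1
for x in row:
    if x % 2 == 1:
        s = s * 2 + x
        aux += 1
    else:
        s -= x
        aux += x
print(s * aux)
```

1781

x=11: odd, s = 0*2+11 = 11; aux=2
x=0: not odd, s = 11-0 = 11; aux=2
x=13: odd, s = 11*2+13 = 35; aux=3
x=7: odd, s = 35*2+7 = 77; aux=4
x=8: not odd, s = 77-8 = 69; aux=12
x=-1: odd, s = 69*2+(-1) = 137; aux=13
s*aux = 137*13 = 1781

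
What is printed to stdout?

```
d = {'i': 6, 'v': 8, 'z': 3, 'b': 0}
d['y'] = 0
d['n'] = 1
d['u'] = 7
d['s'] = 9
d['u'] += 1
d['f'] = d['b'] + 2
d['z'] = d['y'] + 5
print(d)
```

{'i': 6, 'v': 8, 'z': 5, 'b': 0, 'y': 0, 'n': 1, 'u': 8, 's': 9, 'f': 2}

d['y'] = 0 → {'i': 6, 'v': 8, 'z': 3, 'b': 0, 'y': 0}
d['n'] = 1 → {'i': 6, 'v': 8, 'z': 3, 'b': 0, 'y': 0, 'n': 1}
d['u'] = 7 → {'i': 6, 'v': 8, 'z': 3, 'b': 0, 'y': 0, 'n': 1, 'u': 7}
d['s'] = 9 → {'i': 6, 'v': 8, 'z': 3, 'b': 0, 'y': 0, 'n': 1, 'u': 7, 's': 9}
d['u'] = 7+1 = 8 → {'i': 6, 'v': 8, 'z': 3, 'b': 0, 'y': 0, 'n': 1, 'u': 8, 's': 9}
d['f'] = d['b']+2 = 2 → {'i': 6, 'v': 8, 'z': 3, 'b': 0, 'y': 0, 'n': 1, 'u': 8, 's': 9, 'f': 2}
d['z'] = d['y']+5 = 5 → {'i': 6, 'v': 8, 'z': 5, 'b': 0, 'y': 0, 'n': 1, 'u': 8, 's': 9, 'f': 2}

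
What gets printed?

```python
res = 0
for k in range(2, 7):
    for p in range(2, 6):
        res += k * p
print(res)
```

280

k=2,p=2: res = 0+4 = 4
k=2,p=3: res = 4+6 = 10
k=2,p=4: res = 10+8 = 18
k=2,p=5: res = 18+10 = 28
k=3,p=2: res = 28+6 = 34
k=3,p=3: res = 34+9 = 43
k=3,p=4: res = 43+12 = 55
k=3,p=5: res = 55+15 = 70
k=4,p=2: res = 70+8 = 78
k=4,p=3: res = 78+12 = 90
k=4,p=4: res = 90+16 = 106
k=4,p=5: res = 106+20 = 126
k=5,p=2: res = 126+10 = 136
k=5,p=3: res = 136+15 = 151
k=5,p=4: res = 151+20 = 171
k=5,p=5: res = 171+25 = 196
k=6,p=2: res = 196+12 = 208
k=6,p=3: res = 208+18 = 226
k=6,p=4: res = 226+24 = 250
k=6,p=5: res = 250+30 = 280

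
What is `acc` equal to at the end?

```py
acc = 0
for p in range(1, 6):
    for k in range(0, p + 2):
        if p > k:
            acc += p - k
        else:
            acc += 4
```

75

p=1,k=0: 1>0, acc = 0+1 = 1
p=1,k=1: not 1>1, acc = 1+4 = 5
p=1,k=2: not 1>2, acc = 5+4 = 9
p=2,k=0: 2>0, acc = 9+2 = 11
p=2,k=1: 2>1, acc = 11+1 = 12
p=2,k=2: not 2>2, acc = 12+4 = 16
p=2,k=3: not 2>3, acc = 16+4 = 20
p=3,k=0: 3>0, acc = 20+3 = 23
p=3,k=1: 3>1, acc = 23+2 = 25
p=3,k=2: 3>2, acc = 25+1 = 26
p=3,k=3: not 3>3, acc = 26+4 = 30
p=3,k=4: not 3>4, acc = 30+4 = 34
p=4,k=0: 4>0, acc = 34+4 = 38
p=4,k=1: 4>1, acc = 38+3 = 41
p=4,k=2: 4>2, acc = 41+2 = 43
p=4,k=3: 4>3, acc = 43+1 = 44
p=4,k=4: not 4>4, acc = 44+4 = 48
p=4,k=5: not 4>5, acc = 48+4 = 52
p=5,k=0: 5>0, acc = 52+5 = 57
p=5,k=1: 5>1, acc = 57+4 = 61
p=5,k=2: 5>2, acc = 61+3 = 64
p=5,k=3: 5>3, acc = 64+2 = 66
p=5,k=4: 5>4, acc = 66+1 = 67
p=5,k=5: not 5>5, acc = 67+4 = 71
p=5,k=6: not 5>6, acc = 71+4 = 75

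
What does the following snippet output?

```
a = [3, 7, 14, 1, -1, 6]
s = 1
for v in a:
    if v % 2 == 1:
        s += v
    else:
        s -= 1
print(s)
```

v=3: odd, s = 1+3 = 4
v=7: odd, s = 4+7 = 11
v=14: not odd, s = 11-1 = 10
v=1: odd, s = 10+1 = 11
v=-1: odd, s = 11+(-1) = 10
v=6: not odd, s = 10-1 = 9

9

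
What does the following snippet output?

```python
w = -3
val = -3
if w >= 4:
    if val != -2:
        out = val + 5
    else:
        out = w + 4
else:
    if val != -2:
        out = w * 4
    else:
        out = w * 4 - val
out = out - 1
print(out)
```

w=-3, val=-3
w >= 4 is False; val != -2 is True
→ out = w * 4 = -12
out = (-12)-1 = -13

-13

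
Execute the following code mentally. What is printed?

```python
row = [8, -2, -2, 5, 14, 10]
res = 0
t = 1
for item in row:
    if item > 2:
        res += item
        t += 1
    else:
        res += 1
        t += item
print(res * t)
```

item=8: >2, res = 0+8 = 8; t=2
item=-2: not >2, res = 8+1 = 9; t=0
item=-2: not >2, res = 9+1 = 10; t=-2
item=5: >2, res = 10+5 = 15; t=-1
item=14: >2, res = 15+14 = 29; t=0
item=10: >2, res = 29+10 = 39; t=1
res*t = 39*1 = 39

39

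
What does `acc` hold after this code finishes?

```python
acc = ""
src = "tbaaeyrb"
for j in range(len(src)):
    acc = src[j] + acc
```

j=0: prepend 't' → 't'
j=1: prepend 'b' → 'bt'
j=2: prepend 'a' → 'abt'
j=3: prepend 'a' → 'aabt'
j=4: prepend 'e' → 'eaabt'
j=5: prepend 'y' → 'yeaabt'
j=6: prepend 'r' → 'ryeaabt'
j=7: prepend 'b' → 'bryeaabt'

'bryeaabt'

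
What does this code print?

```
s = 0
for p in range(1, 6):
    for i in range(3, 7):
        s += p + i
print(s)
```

150

p=1,i=3: s = 0+4 = 4
p=1,i=4: s = 4+5 = 9
p=1,i=5: s = 9+6 = 15
p=1,i=6: s = 15+7 = 22
p=2,i=3: s = 22+5 = 27
p=2,i=4: s = 27+6 = 33
p=2,i=5: s = 33+7 = 40
p=2,i=6: s = 40+8 = 48
p=3,i=3: s = 48+6 = 54
p=3,i=4: s = 54+7 = 61
p=3,i=5: s = 61+8 = 69
p=3,i=6: s = 69+9 = 78
p=4,i=3: s = 78+7 = 85
p=4,i=4: s = 85+8 = 93
p=4,i=5: s = 93+9 = 102
p=4,i=6: s = 102+10 = 112
p=5,i=3: s = 112+8 = 120
p=5,i=4: s = 120+9 = 129
p=5,i=5: s = 129+10 = 139
p=5,i=6: s = 139+11 = 150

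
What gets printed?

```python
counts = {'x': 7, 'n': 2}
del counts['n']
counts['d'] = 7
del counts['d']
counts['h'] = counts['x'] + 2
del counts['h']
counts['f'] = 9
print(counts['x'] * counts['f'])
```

63

del 'n' → {'x': 7}
counts['d'] = 7 → {'x': 7, 'd': 7}
del 'd' → {'x': 7}
counts['h'] = counts['x']+2 = 9 → {'x': 7, 'h': 9}
del 'h' → {'x': 7}
counts['f'] = 9 → {'x': 7, 'f': 9}
counts['x']*counts['f'] = 7*9 = 63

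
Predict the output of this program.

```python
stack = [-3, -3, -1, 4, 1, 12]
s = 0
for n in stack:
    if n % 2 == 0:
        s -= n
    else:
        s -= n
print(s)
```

-10

n=-3: not even, s = 0-(-3) = 3
n=-3: not even, s = 3-(-3) = 6
n=-1: not even, s = 6-(-1) = 7
n=4: even, s = 7-4 = 3
n=1: not even, s = 3-1 = 2
n=12: even, s = 2-12 = -10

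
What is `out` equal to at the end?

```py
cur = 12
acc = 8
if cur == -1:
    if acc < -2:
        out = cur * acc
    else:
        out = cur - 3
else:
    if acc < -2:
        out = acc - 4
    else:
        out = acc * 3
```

cur=12, acc=8
cur == -1 is False; acc < -2 is False
→ out = acc * 3 = 24

24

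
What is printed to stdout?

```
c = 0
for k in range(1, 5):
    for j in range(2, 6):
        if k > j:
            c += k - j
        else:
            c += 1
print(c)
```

k=1,j=2: not 1>2, c = 0+1 = 1
k=1,j=3: not 1>3, c = 1+1 = 2
k=1,j=4: not 1>4, c = 2+1 = 3
k=1,j=5: not 1>5, c = 3+1 = 4
k=2,j=2: not 2>2, c = 4+1 = 5
k=2,j=3: not 2>3, c = 5+1 = 6
k=2,j=4: not 2>4, c = 6+1 = 7
k=2,j=5: not 2>5, c = 7+1 = 8
k=3,j=2: 3>2, c = 8+1 = 9
k=3,j=3: not 3>3, c = 9+1 = 10
k=3,j=4: not 3>4, c = 10+1 = 11
k=3,j=5: not 3>5, c = 11+1 = 12
k=4,j=2: 4>2, c = 12+2 = 14
k=4,j=3: 4>3, c = 14+1 = 15
k=4,j=4: not 4>4, c = 15+1 = 16
k=4,j=5: not 4>5, c = 16+1 = 17

17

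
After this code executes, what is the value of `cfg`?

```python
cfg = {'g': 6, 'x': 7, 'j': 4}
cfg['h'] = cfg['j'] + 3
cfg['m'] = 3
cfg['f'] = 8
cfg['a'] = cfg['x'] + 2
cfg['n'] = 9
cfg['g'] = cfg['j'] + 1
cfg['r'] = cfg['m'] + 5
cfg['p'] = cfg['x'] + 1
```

{'g': 5, 'x': 7, 'j': 4, 'h': 7, 'm': 3, 'f': 8, 'a': 9, 'n': 9, 'r': 8, 'p': 8}

cfg['h'] = cfg['j']+3 = 7 → {'g': 6, 'x': 7, 'j': 4, 'h': 7}
cfg['m'] = 3 → {'g': 6, 'x': 7, 'j': 4, 'h': 7, 'm': 3}
cfg['f'] = 8 → {'g': 6, 'x': 7, 'j': 4, 'h': 7, 'm': 3, 'f': 8}
cfg['a'] = cfg['x']+2 = 9 → {'g': 6, 'x': 7, 'j': 4, 'h': 7, 'm': 3, 'f': 8, 'a': 9}
cfg['n'] = 9 → {'g': 6, 'x': 7, 'j': 4, 'h': 7, 'm': 3, 'f': 8, 'a': 9, 'n': 9}
cfg['g'] = cfg['j']+1 = 5 → {'g': 5, 'x': 7, 'j': 4, 'h': 7, 'm': 3, 'f': 8, 'a': 9, 'n': 9}
cfg['r'] = cfg['m']+5 = 8 → {'g': 5, 'x': 7, 'j': 4, 'h': 7, 'm': 3, 'f': 8, 'a': 9, 'n': 9, 'r': 8}
cfg['p'] = cfg['x']+1 = 8 → {'g': 5, 'x': 7, 'j': 4, 'h': 7, 'm': 3, 'f': 8, 'a': 9, 'n': 9, 'r': 8, 'p': 8}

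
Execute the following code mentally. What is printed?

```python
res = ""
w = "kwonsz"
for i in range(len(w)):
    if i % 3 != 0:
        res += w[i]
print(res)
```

wosz

i=0: skip
i=1: add 'w' → 'w'
i=2: add 'o' → 'wo'
i=3: skip
i=4: add 's' → 'wos'
i=5: add 'z' → 'wosz'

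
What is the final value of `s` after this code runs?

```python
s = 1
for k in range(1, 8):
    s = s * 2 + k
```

375

k=1: s = 1*2+1 = 3
k=2: s = 3*2+2 = 8
k=3: s = 8*2+3 = 19
k=4: s = 19*2+4 = 42
k=5: s = 42*2+5 = 89
k=6: s = 89*2+6 = 184
k=7: s = 184*2+7 = 375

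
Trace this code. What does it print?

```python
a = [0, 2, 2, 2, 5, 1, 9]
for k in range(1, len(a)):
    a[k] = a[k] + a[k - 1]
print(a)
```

k=1: a[1] = 2+0 = 2 → [0, 2, 2, 2, 5, 1, 9]
k=2: a[2] = 2+2 = 4 → [0, 2, 4, 2, 5, 1, 9]
k=3: a[3] = 2+4 = 6 → [0, 2, 4, 6, 5, 1, 9]
k=4: a[4] = 5+6 = 11 → [0, 2, 4, 6, 11, 1, 9]
k=5: a[5] = 1+11 = 12 → [0, 2, 4, 6, 11, 12, 9]
k=6: a[6] = 9+12 = 21 → [0, 2, 4, 6, 11, 12, 21]

[0, 2, 4, 6, 11, 12, 21]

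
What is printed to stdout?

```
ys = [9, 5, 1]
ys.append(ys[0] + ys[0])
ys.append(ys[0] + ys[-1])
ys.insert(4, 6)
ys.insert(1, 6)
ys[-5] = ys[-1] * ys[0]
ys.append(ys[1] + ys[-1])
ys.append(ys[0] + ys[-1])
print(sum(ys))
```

385

append ys[0]+ys[0] = 9+9 = 18 → [9, 5, 1, 18]
append ys[0]+ys[-1] = 9+18 = 27 → [9, 5, 1, 18, 27]
insert 6 at 4 → [9, 5, 1, 18, 6, 27]
insert 6 at 1 → [9, 6, 5, 1, 18, 6, 27]
ys[-5] = ys[-1]*ys[0] = 27*9 = 243 → [9, 6, 243, 1, 18, 6, 27]
append ys[1]+ys[-1] = 6+27 = 33 → [9, 6, 243, 1, 18, 6, 27, 33]
append ys[0]+ys[-1] = 9+33 = 42 → [9, 6, 243, 1, 18, 6, 27, 33, 42]
sum = 385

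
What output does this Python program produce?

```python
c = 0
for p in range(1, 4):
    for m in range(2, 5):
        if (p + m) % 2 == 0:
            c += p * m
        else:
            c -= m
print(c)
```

p=1,m=2: odd sum, c = 0-2 = -2
p=1,m=3: even sum, c = (-2)+3 = 1
p=1,m=4: odd sum, c = 1-4 = -3
p=2,m=2: even sum, c = (-3)+4 = 1
p=2,m=3: odd sum, c = 1-3 = -2
p=2,m=4: even sum, c = (-2)+8 = 6
p=3,m=2: odd sum, c = 6-2 = 4
p=3,m=3: even sum, c = 4+9 = 13
p=3,m=4: odd sum, c = 13-4 = 9

9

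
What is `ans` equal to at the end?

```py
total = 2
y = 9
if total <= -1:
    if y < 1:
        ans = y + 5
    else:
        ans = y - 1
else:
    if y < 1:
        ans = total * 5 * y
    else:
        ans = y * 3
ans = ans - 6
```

total=2, y=9
total <= -1 is False; y < 1 is False
→ ans = y * 3 = 27
ans = 27-6 = 21

21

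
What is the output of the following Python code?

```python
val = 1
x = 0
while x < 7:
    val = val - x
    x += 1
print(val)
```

x=0: val = 1-0 = 1
x=1: val = 1-1 = 0
x=2: val = 0-2 = -2
x=3: val = (-2)-3 = -5
x=4: val = (-5)-4 = -9
x=5: val = (-9)-5 = -14
x=6: val = (-14)-6 = -20

-20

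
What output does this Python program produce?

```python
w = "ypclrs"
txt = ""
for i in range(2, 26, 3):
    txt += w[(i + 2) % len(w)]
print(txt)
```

rprprprp

i=2: add w[4]='r' → 'r'
i=5: add w[1]='p' → 'rp'
i=8: add w[4]='r' → 'rpr'
i=11: add w[1]='p' → 'rprp'
i=14: add w[4]='r' → 'rprpr'
i=17: add w[1]='p' → 'rprprp'
i=20: add w[4]='r' → 'rprprpr'
i=23: add w[1]='p' → 'rprprprp'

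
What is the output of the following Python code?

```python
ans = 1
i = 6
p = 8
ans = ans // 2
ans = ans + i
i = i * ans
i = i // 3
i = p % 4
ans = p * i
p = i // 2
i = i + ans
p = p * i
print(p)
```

0

ans = 1//2 = 0
ans = 0+6 = 6
i = 6*6 = 36
i = 36//3 = 12
i = 8%4 = 0
ans = 8*0 = 0
p = 0//2 = 0
i = 0+0 = 0
p = 0*0 = 0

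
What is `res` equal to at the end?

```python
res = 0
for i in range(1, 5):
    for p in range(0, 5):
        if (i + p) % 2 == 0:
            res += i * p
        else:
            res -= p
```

32

i=1,p=0: odd sum, res = 0-0 = 0
i=1,p=1: even sum, res = 0+1 = 1
i=1,p=2: odd sum, res = 1-2 = -1
i=1,p=3: even sum, res = (-1)+3 = 2
i=1,p=4: odd sum, res = 2-4 = -2
i=2,p=0: even sum, res = (-2)+0 = -2
i=2,p=1: odd sum, res = (-2)-1 = -3
i=2,p=2: even sum, res = (-3)+4 = 1
i=2,p=3: odd sum, res = 1-3 = -2
i=2,p=4: even sum, res = (-2)+8 = 6
i=3,p=0: odd sum, res = 6-0 = 6
i=3,p=1: even sum, res = 6+3 = 9
i=3,p=2: odd sum, res = 9-2 = 7
i=3,p=3: even sum, res = 7+9 = 16
i=3,p=4: odd sum, res = 16-4 = 12
i=4,p=0: even sum, res = 12+0 = 12
i=4,p=1: odd sum, res = 12-1 = 11
i=4,p=2: even sum, res = 11+8 = 19
i=4,p=3: odd sum, res = 19-3 = 16
i=4,p=4: even sum, res = 16+16 = 32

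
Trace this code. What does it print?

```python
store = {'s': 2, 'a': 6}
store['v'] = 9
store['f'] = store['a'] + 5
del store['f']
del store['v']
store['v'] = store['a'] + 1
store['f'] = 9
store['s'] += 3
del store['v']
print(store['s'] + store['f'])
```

store['v'] = 9 → {'s': 2, 'a': 6, 'v': 9}
store['f'] = store['a']+5 = 11 → {'s': 2, 'a': 6, 'v': 9, 'f': 11}
del 'f' → {'s': 2, 'a': 6, 'v': 9}
del 'v' → {'s': 2, 'a': 6}
store['v'] = store['a']+1 = 7 → {'s': 2, 'a': 6, 'v': 7}
store['f'] = 9 → {'s': 2, 'a': 6, 'v': 7, 'f': 9}
store['s'] = 2+3 = 5 → {'s': 5, 'a': 6, 'v': 7, 'f': 9}
del 'v' → {'s': 5, 'a': 6, 'f': 9}
store['s']+store['f'] = 5+9 = 14

14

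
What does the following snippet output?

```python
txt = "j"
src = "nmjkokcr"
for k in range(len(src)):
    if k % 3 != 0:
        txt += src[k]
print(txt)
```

k=0: skip
k=1: add 'm' → 'jm'
k=2: add 'j' → 'jmj'
k=3: skip
k=4: add 'o' → 'jmjo'
k=5: add 'k' → 'jmjok'
k=6: skip
k=7: add 'r' → 'jmjokr'

jmjokr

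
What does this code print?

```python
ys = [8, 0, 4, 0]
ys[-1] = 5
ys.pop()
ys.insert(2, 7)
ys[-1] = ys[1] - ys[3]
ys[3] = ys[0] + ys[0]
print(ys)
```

[8, 0, 7, 16]

ys[-1] = 5 → [8, 0, 4, 5]
pop() removes 5 → [8, 0, 4]
insert 7 at 2 → [8, 0, 7, 4]
ys[-1] = ys[1]-ys[3] = 0-4 = -4 → [8, 0, 7, -4]
ys[3] = ys[0]+ys[0] = 8+8 = 16 → [8, 0, 7, 16]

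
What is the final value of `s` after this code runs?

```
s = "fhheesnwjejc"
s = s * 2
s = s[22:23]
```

'j'

repeat ×2 → 'fhheesnwjejcfhheesnwjejc'
slice [22:23] → 'j'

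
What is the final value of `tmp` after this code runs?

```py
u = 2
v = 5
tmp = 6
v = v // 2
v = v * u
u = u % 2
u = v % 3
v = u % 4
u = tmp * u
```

6

v = 5//2 = 2
v = 2*2 = 4
u = 2%2 = 0
u = 4%3 = 1
v = 1%4 = 1
u = 6*1 = 6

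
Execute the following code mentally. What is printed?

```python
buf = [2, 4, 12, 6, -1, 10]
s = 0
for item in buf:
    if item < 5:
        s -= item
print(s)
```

-5

item=2: <5, s = 0-2 = -2
item=4: <5, s = (-2)-4 = -6
item=12: not <5
item=6: not <5
item=-1: <5, s = (-6)-(-1) = -5
item=10: not <5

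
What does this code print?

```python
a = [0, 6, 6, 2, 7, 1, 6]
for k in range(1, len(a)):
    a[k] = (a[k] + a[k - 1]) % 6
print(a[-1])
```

k=1: a[1] = (6+0)%6 = 0 → [0, 0, 6, 2, 7, 1, 6]
k=2: a[2] = (6+0)%6 = 0 → [0, 0, 0, 2, 7, 1, 6]
k=3: a[3] = (2+0)%6 = 2 → [0, 0, 0, 2, 7, 1, 6]
k=4: a[4] = (7+2)%6 = 3 → [0, 0, 0, 2, 3, 1, 6]
k=5: a[5] = (1+3)%6 = 4 → [0, 0, 0, 2, 3, 4, 6]
k=6: a[6] = (6+4)%6 = 4 → [0, 0, 0, 2, 3, 4, 4]

4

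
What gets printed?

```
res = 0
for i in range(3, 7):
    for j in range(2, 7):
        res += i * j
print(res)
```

i=3,j=2: res = 0+6 = 6
i=3,j=3: res = 6+9 = 15
i=3,j=4: res = 15+12 = 27
i=3,j=5: res = 27+15 = 42
i=3,j=6: res = 42+18 = 60
i=4,j=2: res = 60+8 = 68
i=4,j=3: res = 68+12 = 80
i=4,j=4: res = 80+16 = 96
i=4,j=5: res = 96+20 = 116
i=4,j=6: res = 116+24 = 140
i=5,j=2: res = 140+10 = 150
i=5,j=3: res = 150+15 = 165
i=5,j=4: res = 165+20 = 185
i=5,j=5: res = 185+25 = 210
i=5,j=6: res = 210+30 = 240
i=6,j=2: res = 240+12 = 252
i=6,j=3: res = 252+18 = 270
i=6,j=4: res = 270+24 = 294
i=6,j=5: res = 294+30 = 324
i=6,j=6: res = 324+36 = 360

360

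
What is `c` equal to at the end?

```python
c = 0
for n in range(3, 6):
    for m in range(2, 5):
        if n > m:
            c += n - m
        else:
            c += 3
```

n=3,m=2: 3>2, c = 0+1 = 1
n=3,m=3: not 3>3, c = 1+3 = 4
n=3,m=4: not 3>4, c = 4+3 = 7
n=4,m=2: 4>2, c = 7+2 = 9
n=4,m=3: 4>3, c = 9+1 = 10
n=4,m=4: not 4>4, c = 10+3 = 13
n=5,m=2: 5>2, c = 13+3 = 16
n=5,m=3: 5>3, c = 16+2 = 18
n=5,m=4: 5>4, c = 18+1 = 19

19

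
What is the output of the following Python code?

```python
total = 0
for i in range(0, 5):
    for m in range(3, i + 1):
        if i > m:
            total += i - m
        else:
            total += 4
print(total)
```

i=3,m=3: not 3>3, total = 0+4 = 4
i=4,m=3: 4>3, total = 4+1 = 5
i=4,m=4: not 4>4, total = 5+4 = 9

9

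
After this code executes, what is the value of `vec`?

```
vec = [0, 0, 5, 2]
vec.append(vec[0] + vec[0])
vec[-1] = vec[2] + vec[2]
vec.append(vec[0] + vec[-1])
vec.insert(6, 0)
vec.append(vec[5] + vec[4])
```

append vec[0]+vec[0] = 0+0 = 0 → [0, 0, 5, 2, 0]
vec[-1] = vec[2]+vec[2] = 5+5 = 10 → [0, 0, 5, 2, 10]
append vec[0]+vec[-1] = 0+10 = 10 → [0, 0, 5, 2, 10, 10]
insert 0 at 6 → [0, 0, 5, 2, 10, 10, 0]
append vec[5]+vec[4] = 10+10 = 20 → [0, 0, 5, 2, 10, 10, 0, 20]

[0, 0, 5, 2, 10, 10, 0, 20]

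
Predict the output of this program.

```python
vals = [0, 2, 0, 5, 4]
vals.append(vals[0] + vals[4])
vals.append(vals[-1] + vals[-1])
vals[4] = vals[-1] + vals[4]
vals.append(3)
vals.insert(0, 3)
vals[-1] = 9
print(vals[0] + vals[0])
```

6

append vals[0]+vals[4] = 0+4 = 4 → [0, 2, 0, 5, 4, 4]
append vals[-1]+vals[-1] = 4+4 = 8 → [0, 2, 0, 5, 4, 4, 8]
vals[4] = vals[-1]+vals[4] = 8+4 = 12 → [0, 2, 0, 5, 12, 4, 8]
append 3 → [0, 2, 0, 5, 12, 4, 8, 3]
insert 3 at 0 → [3, 0, 2, 0, 5, 12, 4, 8, 3]
vals[-1] = 9 → [3, 0, 2, 0, 5, 12, 4, 8, 9]
vals[0]+vals[0] = 3+3 = 6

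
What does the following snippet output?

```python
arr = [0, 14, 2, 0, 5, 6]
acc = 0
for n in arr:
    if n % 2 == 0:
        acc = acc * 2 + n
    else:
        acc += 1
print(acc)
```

n=0: even, acc = 0*2+0 = 0
n=14: even, acc = 0*2+14 = 14
n=2: even, acc = 14*2+2 = 30
n=0: even, acc = 30*2+0 = 60
n=5: not even, acc = 60+1 = 61
n=6: even, acc = 61*2+6 = 128

128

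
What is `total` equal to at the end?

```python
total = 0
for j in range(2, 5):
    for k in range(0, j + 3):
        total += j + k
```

102

j=2,k=0: total = 0+2 = 2
j=2,k=1: total = 2+3 = 5
j=2,k=2: total = 5+4 = 9
j=2,k=3: total = 9+5 = 14
j=2,k=4: total = 14+6 = 20
j=3,k=0: total = 20+3 = 23
j=3,k=1: total = 23+4 = 27
j=3,k=2: total = 27+5 = 32
j=3,k=3: total = 32+6 = 38
j=3,k=4: total = 38+7 = 45
j=3,k=5: total = 45+8 = 53
j=4,k=0: total = 53+4 = 57
j=4,k=1: total = 57+5 = 62
j=4,k=2: total = 62+6 = 68
j=4,k=3: total = 68+7 = 75
j=4,k=4: total = 75+8 = 83
j=4,k=5: total = 83+9 = 92
j=4,k=6: total = 92+10 = 102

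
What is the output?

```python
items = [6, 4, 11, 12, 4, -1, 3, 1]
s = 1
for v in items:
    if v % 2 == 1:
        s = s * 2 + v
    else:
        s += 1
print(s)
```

v=6: not odd, s = 1+1 = 2
v=4: not odd, s = 2+1 = 3
v=11: odd, s = 3*2+11 = 17
v=12: not odd, s = 17+1 = 18
v=4: not odd, s = 18+1 = 19
v=-1: odd, s = 19*2+(-1) = 37
v=3: odd, s = 37*2+3 = 77
v=1: odd, s = 77*2+1 = 155

155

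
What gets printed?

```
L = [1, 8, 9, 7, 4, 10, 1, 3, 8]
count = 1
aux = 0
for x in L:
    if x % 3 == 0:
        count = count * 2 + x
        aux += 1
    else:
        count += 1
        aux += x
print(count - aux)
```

x=1: not %3==0, count = 1+1 = 2; aux=1
x=8: not %3==0, count = 2+1 = 3; aux=9
x=9: %3==0, count = 3*2+9 = 15; aux=10
x=7: not %3==0, count = 15+1 = 16; aux=17
x=4: not %3==0, count = 16+1 = 17; aux=21
x=10: not %3==0, count = 17+1 = 18; aux=31
x=1: not %3==0, count = 18+1 = 19; aux=32
x=3: %3==0, count = 19*2+3 = 41; aux=33
x=8: not %3==0, count = 41+1 = 42; aux=41
count-aux = 42-41 = 1

1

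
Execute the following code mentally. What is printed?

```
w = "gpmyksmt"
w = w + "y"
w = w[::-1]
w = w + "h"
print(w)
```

ytmskympgh

+ 'y' → 'gpmyksmty'
reverse → 'ytmskympg'
+ 'h' → 'ytmskympgh'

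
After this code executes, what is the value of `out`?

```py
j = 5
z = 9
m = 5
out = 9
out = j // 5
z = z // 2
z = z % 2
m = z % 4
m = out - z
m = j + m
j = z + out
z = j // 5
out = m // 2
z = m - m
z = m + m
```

out = 5//5 = 1
z = 9//2 = 4
z = 4%2 = 0
m = 0%4 = 0
m = 1-0 = 1
m = 5+1 = 6
j = 0+1 = 1
z = 1//5 = 0
out = 6//2 = 3
z = 6-6 = 0
z = 6+6 = 12

3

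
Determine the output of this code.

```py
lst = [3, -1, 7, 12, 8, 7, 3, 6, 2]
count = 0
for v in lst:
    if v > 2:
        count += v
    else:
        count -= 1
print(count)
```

44

v=3: >2, count = 0+3 = 3
v=-1: not >2, count = 3-1 = 2
v=7: >2, count = 2+7 = 9
v=12: >2, count = 9+12 = 21
v=8: >2, count = 21+8 = 29
v=7: >2, count = 29+7 = 36
v=3: >2, count = 36+3 = 39
v=6: >2, count = 39+6 = 45
v=2: not >2, count = 45-1 = 44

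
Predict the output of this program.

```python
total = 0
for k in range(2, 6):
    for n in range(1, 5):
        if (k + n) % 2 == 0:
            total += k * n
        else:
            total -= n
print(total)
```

48

k=2,n=1: odd sum, total = 0-1 = -1
k=2,n=2: even sum, total = (-1)+4 = 3
k=2,n=3: odd sum, total = 3-3 = 0
k=2,n=4: even sum, total = 0+8 = 8
k=3,n=1: even sum, total = 8+3 = 11
k=3,n=2: odd sum, total = 11-2 = 9
k=3,n=3: even sum, total = 9+9 = 18
k=3,n=4: odd sum, total = 18-4 = 14
k=4,n=1: odd sum, total = 14-1 = 13
k=4,n=2: even sum, total = 13+8 = 21
k=4,n=3: odd sum, total = 21-3 = 18
k=4,n=4: even sum, total = 18+16 = 34
k=5,n=1: even sum, total = 34+5 = 39
k=5,n=2: odd sum, total = 39-2 = 37
k=5,n=3: even sum, total = 37+15 = 52
k=5,n=4: odd sum, total = 52-4 = 48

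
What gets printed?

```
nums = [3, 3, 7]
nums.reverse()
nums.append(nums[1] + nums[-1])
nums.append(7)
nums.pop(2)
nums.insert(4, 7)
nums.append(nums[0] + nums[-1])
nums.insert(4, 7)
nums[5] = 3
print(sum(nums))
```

reverse → [7, 3, 3]
append nums[1]+nums[-1] = 3+3 = 6 → [7, 3, 3, 6]
append 7 → [7, 3, 3, 6, 7]
pop(2) removes 3 → [7, 3, 6, 7]
insert 7 at 4 → [7, 3, 6, 7, 7]
append nums[0]+nums[-1] = 7+7 = 14 → [7, 3, 6, 7, 7, 14]
insert 7 at 4 → [7, 3, 6, 7, 7, 7, 14]
nums[5] = 3 → [7, 3, 6, 7, 7, 3, 14]
sum = 47

47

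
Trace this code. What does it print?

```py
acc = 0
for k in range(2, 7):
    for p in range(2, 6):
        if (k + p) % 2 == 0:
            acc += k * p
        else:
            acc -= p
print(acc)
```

k=2,p=2: even sum, acc = 0+4 = 4
k=2,p=3: odd sum, acc = 4-3 = 1
k=2,p=4: even sum, acc = 1+8 = 9
k=2,p=5: odd sum, acc = 9-5 = 4
k=3,p=2: odd sum, acc = 4-2 = 2
k=3,p=3: even sum, acc = 2+9 = 11
k=3,p=4: odd sum, acc = 11-4 = 7
k=3,p=5: even sum, acc = 7+15 = 22
k=4,p=2: even sum, acc = 22+8 = 30
k=4,p=3: odd sum, acc = 30-3 = 27
k=4,p=4: even sum, acc = 27+16 = 43
k=4,p=5: odd sum, acc = 43-5 = 38
k=5,p=2: odd sum, acc = 38-2 = 36
k=5,p=3: even sum, acc = 36+15 = 51
k=5,p=4: odd sum, acc = 51-4 = 47
k=5,p=5: even sum, acc = 47+25 = 72
k=6,p=2: even sum, acc = 72+12 = 84
k=6,p=3: odd sum, acc = 84-3 = 81
k=6,p=4: even sum, acc = 81+24 = 105
k=6,p=5: odd sum, acc = 105-5 = 100

100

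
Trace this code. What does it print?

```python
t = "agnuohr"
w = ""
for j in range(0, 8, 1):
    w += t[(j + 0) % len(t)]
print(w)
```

agnuohra

j=0: add t[0]='a' → 'a'
j=1: add t[1]='g' → 'ag'
j=2: add t[2]='n' → 'agn'
j=3: add t[3]='u' → 'agnu'
j=4: add t[4]='o' → 'agnuo'
j=5: add t[5]='h' → 'agnuoh'
j=6: add t[6]='r' → 'agnuohr'
j=7: add t[0]='a' → 'agnuohra'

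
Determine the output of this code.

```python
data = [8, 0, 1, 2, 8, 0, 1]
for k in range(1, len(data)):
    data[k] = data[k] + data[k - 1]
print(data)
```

k=1: data[1] = 0+8 = 8 → [8, 8, 1, 2, 8, 0, 1]
k=2: data[2] = 1+8 = 9 → [8, 8, 9, 2, 8, 0, 1]
k=3: data[3] = 2+9 = 11 → [8, 8, 9, 11, 8, 0, 1]
k=4: data[4] = 8+11 = 19 → [8, 8, 9, 11, 19, 0, 1]
k=5: data[5] = 0+19 = 19 → [8, 8, 9, 11, 19, 19, 1]
k=6: data[6] = 1+19 = 20 → [8, 8, 9, 11, 19, 19, 20]

[8, 8, 9, 11, 19, 19, 20]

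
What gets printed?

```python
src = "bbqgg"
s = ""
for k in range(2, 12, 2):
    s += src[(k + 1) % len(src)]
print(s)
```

k=2: add src[3]='g' → 'g'
k=4: add src[0]='b' → 'gb'
k=6: add src[2]='q' → 'gbq'
k=8: add src[4]='g' → 'gbqg'
k=10: add src[1]='b' → 'gbqgb'

gbqgb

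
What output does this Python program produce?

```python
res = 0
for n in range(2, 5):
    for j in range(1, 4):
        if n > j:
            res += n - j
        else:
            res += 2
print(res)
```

16

n=2,j=1: 2>1, res = 0+1 = 1
n=2,j=2: not 2>2, res = 1+2 = 3
n=2,j=3: not 2>3, res = 3+2 = 5
n=3,j=1: 3>1, res = 5+2 = 7
n=3,j=2: 3>2, res = 7+1 = 8
n=3,j=3: not 3>3, res = 8+2 = 10
n=4,j=1: 4>1, res = 10+3 = 13
n=4,j=2: 4>2, res = 13+2 = 15
n=4,j=3: 4>3, res = 15+1 = 16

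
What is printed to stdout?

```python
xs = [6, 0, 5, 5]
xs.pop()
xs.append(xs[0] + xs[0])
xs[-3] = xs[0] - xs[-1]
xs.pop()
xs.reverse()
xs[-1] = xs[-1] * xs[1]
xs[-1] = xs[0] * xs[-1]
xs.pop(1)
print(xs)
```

[5, -180]

pop() removes 5 → [6, 0, 5]
append xs[0]+xs[0] = 6+6 = 12 → [6, 0, 5, 12]
xs[-3] = xs[0]-xs[-1] = 6-12 = -6 → [6, -6, 5, 12]
pop() removes 12 → [6, -6, 5]
reverse → [5, -6, 6]
xs[-1] = xs[-1]*xs[1] = 6*(-6) = -36 → [5, -6, -36]
xs[-1] = xs[0]*xs[-1] = 5*(-36) = -180 → [5, -6, -180]
pop(1) removes -6 → [5, -180]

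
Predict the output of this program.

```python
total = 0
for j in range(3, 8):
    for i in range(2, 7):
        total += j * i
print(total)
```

500

j=3,i=2: total = 0+6 = 6
j=3,i=3: total = 6+9 = 15
j=3,i=4: total = 15+12 = 27
j=3,i=5: total = 27+15 = 42
j=3,i=6: total = 42+18 = 60
j=4,i=2: total = 60+8 = 68
j=4,i=3: total = 68+12 = 80
j=4,i=4: total = 80+16 = 96
j=4,i=5: total = 96+20 = 116
j=4,i=6: total = 116+24 = 140
j=5,i=2: total = 140+10 = 150
j=5,i=3: total = 150+15 = 165
j=5,i=4: total = 165+20 = 185
j=5,i=5: total = 185+25 = 210
j=5,i=6: total = 210+30 = 240
j=6,i=2: total = 240+12 = 252
j=6,i=3: total = 252+18 = 270
j=6,i=4: total = 270+24 = 294
j=6,i=5: total = 294+30 = 324
j=6,i=6: total = 324+36 = 360
j=7,i=2: total = 360+14 = 374
j=7,i=3: total = 374+21 = 395
j=7,i=4: total = 395+28 = 423
j=7,i=5: total = 423+35 = 458
j=7,i=6: total = 458+42 = 500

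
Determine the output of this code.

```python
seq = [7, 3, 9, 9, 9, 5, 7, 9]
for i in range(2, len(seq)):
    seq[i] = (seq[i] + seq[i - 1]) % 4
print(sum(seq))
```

i=2: seq[2] = (9+3)%4 = 0 → [7, 3, 0, 9, 9, 5, 7, 9]
i=3: seq[3] = (9+0)%4 = 1 → [7, 3, 0, 1, 9, 5, 7, 9]
i=4: seq[4] = (9+1)%4 = 2 → [7, 3, 0, 1, 2, 5, 7, 9]
i=5: seq[5] = (5+2)%4 = 3 → [7, 3, 0, 1, 2, 3, 7, 9]
i=6: seq[6] = (7+3)%4 = 2 → [7, 3, 0, 1, 2, 3, 2, 9]
i=7: seq[7] = (9+2)%4 = 3 → [7, 3, 0, 1, 2, 3, 2, 3]
sum = 21

21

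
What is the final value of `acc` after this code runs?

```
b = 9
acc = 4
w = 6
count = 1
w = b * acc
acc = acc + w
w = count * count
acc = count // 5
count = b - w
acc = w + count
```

w = 9*4 = 36
acc = 4+36 = 40
w = 1*1 = 1
acc = 1//5 = 0
count = 9-1 = 8
acc = 1+8 = 9

9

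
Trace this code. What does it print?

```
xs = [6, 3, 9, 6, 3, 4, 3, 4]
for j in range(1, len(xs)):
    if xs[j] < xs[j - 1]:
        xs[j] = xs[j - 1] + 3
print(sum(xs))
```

j=1: 3<6, xs[1] = 6+3 = 9 → [6, 9, 9, 6, 3, 4, 3, 4]
j=2: 9>=9, unchanged → [6, 9, 9, 6, 3, 4, 3, 4]
j=3: 6<9, xs[3] = 9+3 = 12 → [6, 9, 9, 12, 3, 4, 3, 4]
j=4: 3<12, xs[4] = 12+3 = 15 → [6, 9, 9, 12, 15, 4, 3, 4]
j=5: 4<15, xs[5] = 15+3 = 18 → [6, 9, 9, 12, 15, 18, 3, 4]
j=6: 3<18, xs[6] = 18+3 = 21 → [6, 9, 9, 12, 15, 18, 21, 4]
j=7: 4<21, xs[7] = 21+3 = 24 → [6, 9, 9, 12, 15, 18, 21, 24]
sum = 114

114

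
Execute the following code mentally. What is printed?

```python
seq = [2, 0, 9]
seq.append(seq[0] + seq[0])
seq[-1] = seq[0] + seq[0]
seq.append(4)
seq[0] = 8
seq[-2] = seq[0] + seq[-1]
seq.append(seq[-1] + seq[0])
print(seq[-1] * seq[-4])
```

append seq[0]+seq[0] = 2+2 = 4 → [2, 0, 9, 4]
seq[-1] = seq[0]+seq[0] = 2+2 = 4 → [2, 0, 9, 4]
append 4 → [2, 0, 9, 4, 4]
seq[0] = 8 → [8, 0, 9, 4, 4]
seq[-2] = seq[0]+seq[-1] = 8+4 = 12 → [8, 0, 9, 12, 4]
append seq[-1]+seq[0] = 4+8 = 12 → [8, 0, 9, 12, 4, 12]
seq[-1]*seq[-4] = 12*9 = 108

108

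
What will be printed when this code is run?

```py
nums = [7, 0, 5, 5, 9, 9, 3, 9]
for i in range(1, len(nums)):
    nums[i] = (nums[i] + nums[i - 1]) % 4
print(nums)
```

[7, 3, 0, 1, 2, 3, 2, 3]

i=1: nums[1] = (0+7)%4 = 3 → [7, 3, 5, 5, 9, 9, 3, 9]
i=2: nums[2] = (5+3)%4 = 0 → [7, 3, 0, 5, 9, 9, 3, 9]
i=3: nums[3] = (5+0)%4 = 1 → [7, 3, 0, 1, 9, 9, 3, 9]
i=4: nums[4] = (9+1)%4 = 2 → [7, 3, 0, 1, 2, 9, 3, 9]
i=5: nums[5] = (9+2)%4 = 3 → [7, 3, 0, 1, 2, 3, 3, 9]
i=6: nums[6] = (3+3)%4 = 2 → [7, 3, 0, 1, 2, 3, 2, 9]
i=7: nums[7] = (9+2)%4 = 3 → [7, 3, 0, 1, 2, 3, 2, 3]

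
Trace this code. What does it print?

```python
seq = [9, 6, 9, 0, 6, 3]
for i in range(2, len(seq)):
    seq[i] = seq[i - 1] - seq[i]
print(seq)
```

[9, 6, -3, -3, -9, -12]

i=2: seq[2] = 6-9 = -3 → [9, 6, -3, 0, 6, 3]
i=3: seq[3] = (-3)-0 = -3 → [9, 6, -3, -3, 6, 3]
i=4: seq[4] = (-3)-6 = -9 → [9, 6, -3, -3, -9, 3]
i=5: seq[5] = (-9)-3 = -12 → [9, 6, -3, -3, -9, -12]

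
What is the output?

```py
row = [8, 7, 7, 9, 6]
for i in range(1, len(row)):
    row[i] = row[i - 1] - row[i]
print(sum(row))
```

i=1: row[1] = 8-7 = 1 → [8, 1, 7, 9, 6]
i=2: row[2] = 1-7 = -6 → [8, 1, -6, 9, 6]
i=3: row[3] = (-6)-9 = -15 → [8, 1, -6, -15, 6]
i=4: row[4] = (-15)-6 = -21 → [8, 1, -6, -15, -21]
sum = -33

-33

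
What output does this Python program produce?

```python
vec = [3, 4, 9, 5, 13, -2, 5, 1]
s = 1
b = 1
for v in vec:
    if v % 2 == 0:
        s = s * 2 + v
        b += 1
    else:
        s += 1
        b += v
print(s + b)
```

61

v=3: not even, s = 1+1 = 2; b=4
v=4: even, s = 2*2+4 = 8; b=5
v=9: not even, s = 8+1 = 9; b=14
v=5: not even, s = 9+1 = 10; b=19
v=13: not even, s = 10+1 = 11; b=32
v=-2: even, s = 11*2+(-2) = 20; b=33
v=5: not even, s = 20+1 = 21; b=38
v=1: not even, s = 21+1 = 22; b=39
s+b = 22+39 = 61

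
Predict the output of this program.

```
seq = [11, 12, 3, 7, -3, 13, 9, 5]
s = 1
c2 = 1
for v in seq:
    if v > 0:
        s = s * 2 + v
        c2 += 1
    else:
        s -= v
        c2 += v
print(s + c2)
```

1424

v=11: >0, s = 1*2+11 = 13; c2=2
v=12: >0, s = 13*2+12 = 38; c2=3
v=3: >0, s = 38*2+3 = 79; c2=4
v=7: >0, s = 79*2+7 = 165; c2=5
v=-3: not >0, s = 165-(-3) = 168; c2=2
v=13: >0, s = 168*2+13 = 349; c2=3
v=9: >0, s = 349*2+9 = 707; c2=4
v=5: >0, s = 707*2+5 = 1419; c2=5
s+c2 = 1419+5 = 1424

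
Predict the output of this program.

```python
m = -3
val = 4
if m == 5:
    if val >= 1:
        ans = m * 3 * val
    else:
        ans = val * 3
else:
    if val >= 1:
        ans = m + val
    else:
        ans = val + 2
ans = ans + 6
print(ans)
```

m=-3, val=4
m == 5 is False; val >= 1 is True
→ ans = m + val = 1
ans = 1+6 = 7

7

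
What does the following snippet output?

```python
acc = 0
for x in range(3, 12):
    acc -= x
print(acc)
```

-63

x=3: acc = 0-3 = -3
x=4: acc = (-3)-4 = -7
x=5: acc = (-7)-5 = -12
x=6: acc = (-12)-6 = -18
x=7: acc = (-18)-7 = -25
x=8: acc = (-25)-8 = -33
x=9: acc = (-33)-9 = -42
x=10: acc = (-42)-10 = -52
x=11: acc = (-52)-11 = -63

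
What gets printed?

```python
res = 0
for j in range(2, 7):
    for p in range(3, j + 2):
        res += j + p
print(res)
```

135

j=2,p=3: res = 0+5 = 5
j=3,p=3: res = 5+6 = 11
j=3,p=4: res = 11+7 = 18
j=4,p=3: res = 18+7 = 25
j=4,p=4: res = 25+8 = 33
j=4,p=5: res = 33+9 = 42
j=5,p=3: res = 42+8 = 50
j=5,p=4: res = 50+9 = 59
j=5,p=5: res = 59+10 = 69
j=5,p=6: res = 69+11 = 80
j=6,p=3: res = 80+9 = 89
j=6,p=4: res = 89+10 = 99
j=6,p=5: res = 99+11 = 110
j=6,p=6: res = 110+12 = 122
j=6,p=7: res = 122+13 = 135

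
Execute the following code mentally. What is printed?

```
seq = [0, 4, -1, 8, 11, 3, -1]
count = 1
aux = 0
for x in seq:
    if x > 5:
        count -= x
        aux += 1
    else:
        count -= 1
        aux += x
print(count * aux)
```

x=0: not >5, count = 1-1 = 0; aux=0
x=4: not >5, count = 0-1 = -1; aux=4
x=-1: not >5, count = (-1)-1 = -2; aux=3
x=8: >5, count = (-2)-8 = -10; aux=4
x=11: >5, count = (-10)-11 = -21; aux=5
x=3: not >5, count = (-21)-1 = -22; aux=8
x=-1: not >5, count = (-22)-1 = -23; aux=7
count*aux = (-23)*7 = -161

-161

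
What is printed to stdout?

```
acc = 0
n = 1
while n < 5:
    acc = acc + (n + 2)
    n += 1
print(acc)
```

n=1: acc = 0+3 = 3
n=2: acc = 3+4 = 7
n=3: acc = 7+5 = 12
n=4: acc = 12+6 = 18

18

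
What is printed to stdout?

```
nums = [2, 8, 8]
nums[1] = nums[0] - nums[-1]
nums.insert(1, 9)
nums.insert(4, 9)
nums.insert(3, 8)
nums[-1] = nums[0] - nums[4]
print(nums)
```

nums[1] = nums[0]-nums[-1] = 2-8 = -6 → [2, -6, 8]
insert 9 at 1 → [2, 9, -6, 8]
insert 9 at 4 → [2, 9, -6, 8, 9]
insert 8 at 3 → [2, 9, -6, 8, 8, 9]
nums[-1] = nums[0]-nums[4] = 2-8 = -6 → [2, 9, -6, 8, 8, -6]

[2, 9, -6, 8, 8, -6]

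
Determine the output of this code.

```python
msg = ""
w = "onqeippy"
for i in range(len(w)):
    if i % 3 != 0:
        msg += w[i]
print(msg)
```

i=0: skip
i=1: add 'n' → 'n'
i=2: add 'q' → 'nq'
i=3: skip
i=4: add 'i' → 'nqi'
i=5: add 'p' → 'nqip'
i=6: skip
i=7: add 'y' → 'nqipy'

nqipy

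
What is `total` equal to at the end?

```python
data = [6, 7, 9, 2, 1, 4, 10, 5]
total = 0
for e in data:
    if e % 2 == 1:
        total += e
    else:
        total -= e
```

e=6: not odd, total = 0-6 = -6
e=7: odd, total = (-6)+7 = 1
e=9: odd, total = 1+9 = 10
e=2: not odd, total = 10-2 = 8
e=1: odd, total = 8+1 = 9
e=4: not odd, total = 9-4 = 5
e=10: not odd, total = 5-10 = -5
e=5: odd, total = (-5)+5 = 0

0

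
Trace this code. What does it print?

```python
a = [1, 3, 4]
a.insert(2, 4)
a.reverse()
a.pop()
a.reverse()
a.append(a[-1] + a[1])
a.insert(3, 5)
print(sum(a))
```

24

insert 4 at 2 → [1, 3, 4, 4]
reverse → [4, 4, 3, 1]
pop() removes 1 → [4, 4, 3]
reverse → [3, 4, 4]
append a[-1]+a[1] = 4+4 = 8 → [3, 4, 4, 8]
insert 5 at 3 → [3, 4, 4, 5, 8]
sum = 24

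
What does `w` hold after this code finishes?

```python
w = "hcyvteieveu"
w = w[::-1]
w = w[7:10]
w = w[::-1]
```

reverse → 'ueveietvych'
slice [7:10] → 'vyc'
reverse → 'cyv'

'cyv'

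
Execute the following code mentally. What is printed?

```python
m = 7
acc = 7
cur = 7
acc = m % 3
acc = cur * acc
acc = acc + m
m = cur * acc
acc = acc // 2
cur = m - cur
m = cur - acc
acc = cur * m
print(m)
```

84

acc = 7%3 = 1
acc = 7*1 = 7
acc = 7+7 = 14
m = 7*14 = 98
acc = 14//2 = 7
cur = 98-7 = 91
m = 91-7 = 84
acc = 91*84 = 7644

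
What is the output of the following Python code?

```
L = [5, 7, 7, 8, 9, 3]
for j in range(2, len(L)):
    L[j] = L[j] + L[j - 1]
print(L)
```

j=2: L[2] = 7+7 = 14 → [5, 7, 14, 8, 9, 3]
j=3: L[3] = 8+14 = 22 → [5, 7, 14, 22, 9, 3]
j=4: L[4] = 9+22 = 31 → [5, 7, 14, 22, 31, 3]
j=5: L[5] = 3+31 = 34 → [5, 7, 14, 22, 31, 34]

[5, 7, 14, 22, 31, 34]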